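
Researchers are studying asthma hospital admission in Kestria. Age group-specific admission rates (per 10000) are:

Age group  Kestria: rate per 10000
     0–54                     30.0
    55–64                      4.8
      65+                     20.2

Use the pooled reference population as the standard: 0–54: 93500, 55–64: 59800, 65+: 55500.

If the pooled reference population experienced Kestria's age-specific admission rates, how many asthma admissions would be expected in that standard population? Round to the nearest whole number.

421

Expected asthma admissions = Σ (standard pop × age-specific rate ÷ 10000)
= 93500×30.0/10000 + 59800×4.8/10000 + 55500×20.2/10000
= 280.50 + 28.70 + 112.11 = 421.31.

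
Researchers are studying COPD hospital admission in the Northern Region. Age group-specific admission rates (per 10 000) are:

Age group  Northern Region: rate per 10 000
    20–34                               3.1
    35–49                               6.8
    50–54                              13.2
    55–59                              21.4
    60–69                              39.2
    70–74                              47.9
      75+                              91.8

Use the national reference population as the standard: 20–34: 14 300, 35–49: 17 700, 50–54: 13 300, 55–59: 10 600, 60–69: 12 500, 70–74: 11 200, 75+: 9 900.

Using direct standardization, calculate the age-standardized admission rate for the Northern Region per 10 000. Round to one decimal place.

Standard total = 89 500; weights = 0.1598, 0.1978, 0.1486, 0.1184, 0.1397, 0.1251, 0.1106.
Standardized rate: 0.1598×3.1 + 0.1978×6.8 + 0.1486×13.2 + 0.1184×21.4 + 0.1397×39.2 + 0.1251×47.9 + 0.1106×91.8 = 27.9597 per 10 000.

28.0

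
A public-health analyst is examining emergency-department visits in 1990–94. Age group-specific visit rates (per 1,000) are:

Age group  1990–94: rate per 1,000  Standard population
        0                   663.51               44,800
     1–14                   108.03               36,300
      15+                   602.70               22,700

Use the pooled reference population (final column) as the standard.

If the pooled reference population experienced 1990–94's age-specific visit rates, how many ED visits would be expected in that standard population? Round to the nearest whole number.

Expected ED visits = Σ (standard pop × age-specific rate ÷ 1,000)
= 44,800×663.51/1,000 + 36,300×108.03/1,000 + 22,700×602.70/1,000
= 29725.25 + 3921.49 + 13681.29 = 47328.03.

47328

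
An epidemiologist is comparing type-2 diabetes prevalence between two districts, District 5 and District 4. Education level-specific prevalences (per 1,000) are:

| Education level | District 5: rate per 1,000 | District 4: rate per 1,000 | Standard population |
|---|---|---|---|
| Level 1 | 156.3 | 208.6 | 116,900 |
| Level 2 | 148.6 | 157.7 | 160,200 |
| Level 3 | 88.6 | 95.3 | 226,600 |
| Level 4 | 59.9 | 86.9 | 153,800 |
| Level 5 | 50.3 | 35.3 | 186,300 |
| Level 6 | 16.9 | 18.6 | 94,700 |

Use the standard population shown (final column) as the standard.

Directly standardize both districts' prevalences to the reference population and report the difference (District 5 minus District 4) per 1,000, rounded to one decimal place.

-11.3

Standard total = 938,500; weights = 0.1246, 0.1707, 0.2414, 0.1639, 0.1985, 0.1009.
District 5: 0.1246×156.3 + 0.1707×148.6 + 0.2414×88.6 + 0.1639×59.9 + 0.1985×50.3 + 0.1009×16.9 = 87.7335 per 1,000.
District 4: 0.1246×208.6 + 0.1707×157.7 + 0.2414×95.3 + 0.1639×86.9 + 0.1985×35.3 + 0.1009×18.6 = 99.0377 per 1,000.
Difference = 87.7335 − 99.0377 = -11.3042.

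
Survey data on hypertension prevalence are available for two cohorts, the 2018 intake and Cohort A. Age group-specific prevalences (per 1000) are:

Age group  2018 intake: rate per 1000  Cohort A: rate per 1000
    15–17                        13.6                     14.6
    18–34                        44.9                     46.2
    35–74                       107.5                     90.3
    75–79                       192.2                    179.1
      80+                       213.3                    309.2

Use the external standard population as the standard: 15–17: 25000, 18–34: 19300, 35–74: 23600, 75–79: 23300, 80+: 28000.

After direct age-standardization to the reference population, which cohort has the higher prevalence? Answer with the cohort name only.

Cohort A

Standard total = 119200; weights = 0.2097, 0.1619, 0.1980, 0.1955, 0.2349.
The 2018 intake: 0.2097×13.6 + 0.1619×44.9 + 0.1980×107.5 + 0.1955×192.2 + 0.2349×213.3 = 119.0791 per 1000.
Cohort A: 0.2097×14.6 + 0.1619×46.2 + 0.1980×90.3 + 0.1955×179.1 + 0.2349×309.2 = 136.0602 per 1000.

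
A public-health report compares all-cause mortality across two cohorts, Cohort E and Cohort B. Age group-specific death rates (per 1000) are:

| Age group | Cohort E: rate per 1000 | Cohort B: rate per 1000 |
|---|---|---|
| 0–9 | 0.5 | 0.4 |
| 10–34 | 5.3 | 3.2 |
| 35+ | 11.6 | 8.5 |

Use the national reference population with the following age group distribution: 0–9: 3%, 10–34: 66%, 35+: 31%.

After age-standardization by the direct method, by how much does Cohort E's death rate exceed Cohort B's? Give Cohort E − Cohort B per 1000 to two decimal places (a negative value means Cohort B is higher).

Standard weights: 0.03, 0.66, 0.31.
Cohort E: 0.0300×0.5 + 0.6600×5.3 + 0.3100×11.6 = 7.1090 per 1000.
Cohort B: 0.0300×0.4 + 0.6600×3.2 + 0.3100×8.5 = 4.7590 per 1000.
Difference = 7.1090 − 4.7590 = 2.3500.

2.35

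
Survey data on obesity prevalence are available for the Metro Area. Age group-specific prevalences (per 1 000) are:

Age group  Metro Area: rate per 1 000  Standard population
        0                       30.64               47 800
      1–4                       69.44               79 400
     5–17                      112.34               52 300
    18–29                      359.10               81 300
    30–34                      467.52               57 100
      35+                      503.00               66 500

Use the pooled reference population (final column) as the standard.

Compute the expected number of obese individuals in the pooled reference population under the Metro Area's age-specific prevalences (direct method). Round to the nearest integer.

102193

Expected obese individuals = Σ (standard pop × age-specific rate ÷ 1 000)
= 47 800×30.64/1 000 + 79 400×69.44/1 000 + 52 300×112.34/1 000 + 81 300×359.10/1 000 + 57 100×467.52/1 000 + 66 500×503.00/1 000
= 1464.59 + 5513.54 + 5875.38 + 29194.83 + 26695.39 + 33449.50 = 102193.23.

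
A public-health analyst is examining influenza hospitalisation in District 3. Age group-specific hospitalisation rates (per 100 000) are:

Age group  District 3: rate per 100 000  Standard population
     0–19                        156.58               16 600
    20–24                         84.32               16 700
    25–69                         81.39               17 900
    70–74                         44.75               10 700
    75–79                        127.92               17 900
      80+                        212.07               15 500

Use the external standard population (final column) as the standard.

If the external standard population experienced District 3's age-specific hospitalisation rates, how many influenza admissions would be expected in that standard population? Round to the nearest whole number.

115

Expected influenza admissions = Σ (standard pop × age-specific rate ÷ 100 000)
= 16 600×156.58/100 000 + 16 700×84.32/100 000 + 17 900×81.39/100 000 + 10 700×44.75/100 000 + 17 900×127.92/100 000 + 15 500×212.07/100 000
= 25.99 + 14.08 + 14.57 + 4.79 + 22.90 + 32.87 = 115.20.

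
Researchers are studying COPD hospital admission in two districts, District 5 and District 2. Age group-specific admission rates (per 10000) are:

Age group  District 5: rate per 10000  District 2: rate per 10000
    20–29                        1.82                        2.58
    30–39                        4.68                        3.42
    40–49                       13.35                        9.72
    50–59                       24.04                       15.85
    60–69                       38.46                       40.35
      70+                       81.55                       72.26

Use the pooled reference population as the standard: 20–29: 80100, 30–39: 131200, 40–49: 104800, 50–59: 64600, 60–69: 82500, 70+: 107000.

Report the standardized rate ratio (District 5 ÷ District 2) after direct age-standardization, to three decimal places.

Standard total = 570200; weights = 0.1405, 0.2301, 0.1838, 0.1133, 0.1447, 0.1877.
District 5: 0.1405×1.82 + 0.2301×4.68 + 0.1838×13.35 + 0.1133×24.04 + 0.1447×38.46 + 0.1877×81.55 = 27.3775 per 10000.
District 2: 0.1405×2.58 + 0.2301×3.42 + 0.1838×9.72 + 0.1133×15.85 + 0.1447×40.35 + 0.1877×72.26 = 24.1295 per 10000.
Ratio = 27.3775 ÷ 24.1295 = 1.13461.

1.135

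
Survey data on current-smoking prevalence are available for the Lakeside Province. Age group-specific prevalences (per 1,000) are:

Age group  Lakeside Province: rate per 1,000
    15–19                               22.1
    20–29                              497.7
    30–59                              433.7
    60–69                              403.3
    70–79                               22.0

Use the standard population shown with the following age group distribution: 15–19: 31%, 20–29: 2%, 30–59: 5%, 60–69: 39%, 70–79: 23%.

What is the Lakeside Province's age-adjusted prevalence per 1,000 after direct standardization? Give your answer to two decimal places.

Standard weights: 0.31, 0.02, 0.05, 0.39, 0.23.
Standardized rate: 0.3100×22.1 + 0.0200×497.7 + 0.0500×433.7 + 0.3900×403.3 + 0.2300×22.0 = 200.8370 per 1,000.

200.84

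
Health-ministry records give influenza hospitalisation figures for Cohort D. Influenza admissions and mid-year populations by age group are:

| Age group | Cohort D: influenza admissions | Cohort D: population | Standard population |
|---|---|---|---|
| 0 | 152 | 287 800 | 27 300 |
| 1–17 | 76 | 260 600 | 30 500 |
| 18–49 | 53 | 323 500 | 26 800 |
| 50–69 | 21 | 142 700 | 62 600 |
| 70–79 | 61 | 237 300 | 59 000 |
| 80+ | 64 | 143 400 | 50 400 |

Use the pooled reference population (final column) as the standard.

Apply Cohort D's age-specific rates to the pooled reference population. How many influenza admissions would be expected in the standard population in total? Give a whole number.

Age-specific rates per 100 000 for Cohort D: 52.81, 29.16, 16.38, 14.72, 25.71, 44.63.
Expected influenza admissions = Σ (standard pop × age-specific rate ÷ 100 000)
= 27 300×52.81/100 000 + 30 500×29.16/100 000 + 26 800×16.38/100 000 + 62 600×14.72/100 000 + 59 000×25.71/100 000 + 50 400×44.63/100 000
= 14.42 + 8.89 + 4.39 + 9.21 + 15.17 + 22.49 = 74.58.

75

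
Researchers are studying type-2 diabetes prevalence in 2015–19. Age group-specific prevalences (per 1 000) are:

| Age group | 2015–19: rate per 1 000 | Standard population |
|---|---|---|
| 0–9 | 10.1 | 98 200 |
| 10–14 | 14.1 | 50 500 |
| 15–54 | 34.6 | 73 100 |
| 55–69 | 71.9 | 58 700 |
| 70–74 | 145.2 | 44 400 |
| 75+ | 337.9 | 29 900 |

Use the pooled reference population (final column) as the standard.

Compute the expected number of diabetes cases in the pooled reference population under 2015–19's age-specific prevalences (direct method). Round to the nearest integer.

25004

Expected diabetes cases = Σ (standard pop × age-specific rate ÷ 1 000)
= 98 200×10.1/1 000 + 50 500×14.1/1 000 + 73 100×34.6/1 000 + 58 700×71.9/1 000 + 44 400×145.2/1 000 + 29 900×337.9/1 000
= 991.82 + 712.05 + 2529.26 + 4220.53 + 6446.88 + 10103.21 = 25003.75.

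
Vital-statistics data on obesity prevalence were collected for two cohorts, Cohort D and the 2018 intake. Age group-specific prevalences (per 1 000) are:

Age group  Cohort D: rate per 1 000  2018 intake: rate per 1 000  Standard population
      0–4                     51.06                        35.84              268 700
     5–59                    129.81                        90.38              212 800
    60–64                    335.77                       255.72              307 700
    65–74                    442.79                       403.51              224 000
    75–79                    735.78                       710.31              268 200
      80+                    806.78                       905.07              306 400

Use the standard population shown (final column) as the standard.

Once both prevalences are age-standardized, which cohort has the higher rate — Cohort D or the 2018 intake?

Standard total = 1 587 800; weights = 0.1692, 0.1340, 0.1938, 0.1411, 0.1689, 0.1930.
Cohort D: 0.1692×51.06 + 0.1340×129.81 + 0.1938×335.77 + 0.1411×442.79 + 0.1689×735.78 + 0.1930×806.78 = 433.5422 per 1 000.
The 2018 intake: 0.1692×35.84 + 0.1340×90.38 + 0.1938×255.72 + 0.1411×403.51 + 0.1689×710.31 + 0.1930×905.07 = 419.2927 per 1 000.

Cohort D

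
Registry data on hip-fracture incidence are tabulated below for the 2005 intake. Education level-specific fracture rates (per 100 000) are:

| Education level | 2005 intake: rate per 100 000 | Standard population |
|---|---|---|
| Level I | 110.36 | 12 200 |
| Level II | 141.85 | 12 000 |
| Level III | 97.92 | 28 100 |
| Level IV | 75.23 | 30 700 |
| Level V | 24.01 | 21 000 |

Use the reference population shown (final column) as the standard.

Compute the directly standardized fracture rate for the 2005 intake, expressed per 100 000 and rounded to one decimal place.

Standard total = 104 000; weights = 0.1173, 0.1154, 0.2702, 0.2952, 0.2019.
Standardized rate: 0.1173×110.36 + 0.1154×141.85 + 0.2702×97.92 + 0.2952×75.23 + 0.2019×24.01 = 82.8261 per 100 000.

82.8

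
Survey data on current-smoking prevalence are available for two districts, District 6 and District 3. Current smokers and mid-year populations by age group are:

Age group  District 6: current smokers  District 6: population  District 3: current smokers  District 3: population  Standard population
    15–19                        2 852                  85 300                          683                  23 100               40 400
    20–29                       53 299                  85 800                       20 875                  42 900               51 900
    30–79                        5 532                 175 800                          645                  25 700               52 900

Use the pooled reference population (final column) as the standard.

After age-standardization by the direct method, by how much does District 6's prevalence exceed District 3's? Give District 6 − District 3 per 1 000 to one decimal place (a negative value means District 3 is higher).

Age-specific rates per 1 000 for District 6: 33.435, 621.200, 31.468.
For District 3: 29.567, 486.597, 25.097.
Standard total = 145 200; weights = 0.2782, 0.3574, 0.3643.
District 6: 0.2782×33.435 + 0.3574×621.200 + 0.3643×31.468 = 242.8079 per 1 000.
District 3: 0.2782×29.567 + 0.3574×486.597 + 0.3643×25.097 = 191.2984 per 1 000.
Difference = 242.8079 − 191.2984 = 51.5095.

51.5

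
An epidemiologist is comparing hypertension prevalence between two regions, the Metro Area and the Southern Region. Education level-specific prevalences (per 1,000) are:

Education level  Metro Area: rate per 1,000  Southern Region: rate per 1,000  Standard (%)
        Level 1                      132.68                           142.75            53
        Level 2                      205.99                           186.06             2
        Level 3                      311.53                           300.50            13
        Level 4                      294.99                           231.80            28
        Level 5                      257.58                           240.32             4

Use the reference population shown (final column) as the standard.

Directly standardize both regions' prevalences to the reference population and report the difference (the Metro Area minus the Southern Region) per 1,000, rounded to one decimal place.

14.9

Standard weights: 0.53, 0.02, 0.13, 0.28, 0.04.
The Metro Area: 0.5300×132.68 + 0.0200×205.99 + 0.1300×311.53 + 0.2800×294.99 + 0.0400×257.58 = 207.8395 per 1,000.
The Southern Region: 0.5300×142.75 + 0.0200×186.06 + 0.1300×300.50 + 0.2800×231.80 + 0.0400×240.32 = 192.9605 per 1,000.
Difference = 207.8395 − 192.9605 = 14.8790.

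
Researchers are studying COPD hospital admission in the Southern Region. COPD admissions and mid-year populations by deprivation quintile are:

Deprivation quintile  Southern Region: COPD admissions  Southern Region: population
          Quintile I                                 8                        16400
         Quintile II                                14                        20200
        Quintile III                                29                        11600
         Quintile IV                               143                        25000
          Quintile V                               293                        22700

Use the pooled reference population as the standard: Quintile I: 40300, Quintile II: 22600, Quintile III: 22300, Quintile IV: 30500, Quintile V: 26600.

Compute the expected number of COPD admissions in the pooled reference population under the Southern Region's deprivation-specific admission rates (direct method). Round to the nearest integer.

609

Deprivation-specific rates per 10000 for the Southern Region: 4.88, 6.93, 25.00, 57.20, 129.07.
Expected COPD admissions = Σ (standard pop × deprivation-specific rate ÷ 10000)
= 40300×4.88/10000 + 22600×6.93/10000 + 22300×25.00/10000 + 30500×57.20/10000 + 26600×129.07/10000
= 19.66 + 15.66 + 55.75 + 174.46 + 343.34 = 608.87.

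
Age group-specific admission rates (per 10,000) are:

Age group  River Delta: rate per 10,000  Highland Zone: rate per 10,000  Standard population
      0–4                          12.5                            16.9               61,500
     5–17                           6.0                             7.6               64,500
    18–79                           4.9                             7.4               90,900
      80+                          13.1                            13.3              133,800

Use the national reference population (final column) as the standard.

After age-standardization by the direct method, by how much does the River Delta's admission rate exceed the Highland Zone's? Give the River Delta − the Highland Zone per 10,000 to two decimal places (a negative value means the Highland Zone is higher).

Standard total = 350,700; weights = 0.1754, 0.1839, 0.2592, 0.3815.
The River Delta: 0.1754×12.5 + 0.1839×6.0 + 0.2592×4.9 + 0.3815×13.1 = 9.5636 per 10,000.
The Highland Zone: 0.1754×16.9 + 0.1839×7.6 + 0.2592×7.4 + 0.3815×13.3 = 11.3537 per 10,000.
Difference = 9.5636 − 11.3537 = -1.7902.

-1.79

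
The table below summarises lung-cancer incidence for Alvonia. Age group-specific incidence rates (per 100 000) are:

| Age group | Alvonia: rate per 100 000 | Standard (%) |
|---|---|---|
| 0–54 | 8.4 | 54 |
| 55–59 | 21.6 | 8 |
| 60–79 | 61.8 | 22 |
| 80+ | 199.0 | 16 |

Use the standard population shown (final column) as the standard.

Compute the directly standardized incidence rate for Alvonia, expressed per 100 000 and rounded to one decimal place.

Standard weights: 0.54, 0.08, 0.22, 0.16.
Standardized rate: 0.5400×8.4 + 0.0800×21.6 + 0.2200×61.8 + 0.1600×199.0 = 51.7000 per 100 000.

51.7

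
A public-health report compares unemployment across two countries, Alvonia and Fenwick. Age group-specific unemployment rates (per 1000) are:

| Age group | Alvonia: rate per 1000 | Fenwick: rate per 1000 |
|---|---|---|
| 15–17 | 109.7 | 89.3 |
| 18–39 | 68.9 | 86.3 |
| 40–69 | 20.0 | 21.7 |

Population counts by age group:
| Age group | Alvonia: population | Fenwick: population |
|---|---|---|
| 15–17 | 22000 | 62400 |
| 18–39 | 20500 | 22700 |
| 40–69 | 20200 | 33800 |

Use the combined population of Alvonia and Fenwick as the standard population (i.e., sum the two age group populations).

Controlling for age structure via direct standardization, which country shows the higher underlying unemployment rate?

Combined standard total = 181600; weights = 0.4648, 0.2379, 0.2974.
Alvonia: 0.4648×109.7 + 0.2379×68.9 + 0.2974×20.0 = 73.3214 per 1000.
Fenwick: 0.4648×89.3 + 0.2379×86.3 + 0.2974×21.7 = 68.4850 per 1000.
The crude rates (67.46 vs 69.51) would put Fenwick higher, but that reflects its age composition; once standardized to a common age structure, Alvonia has the higher underlying rate.

Alvonia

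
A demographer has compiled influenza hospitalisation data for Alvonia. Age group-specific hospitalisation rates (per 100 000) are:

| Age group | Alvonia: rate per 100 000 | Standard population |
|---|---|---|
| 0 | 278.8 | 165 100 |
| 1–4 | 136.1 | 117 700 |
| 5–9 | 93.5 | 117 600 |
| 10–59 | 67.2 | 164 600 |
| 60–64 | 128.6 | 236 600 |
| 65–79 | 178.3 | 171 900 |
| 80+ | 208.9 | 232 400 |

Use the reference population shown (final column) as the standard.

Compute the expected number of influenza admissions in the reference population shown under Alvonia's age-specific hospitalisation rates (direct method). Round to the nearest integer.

Expected influenza admissions = Σ (standard pop × age-specific rate ÷ 100 000)
= 165 100×278.8/100 000 + 117 700×136.1/100 000 + 117 600×93.5/100 000 + 164 600×67.2/100 000 + 236 600×128.6/100 000 + 171 900×178.3/100 000 + 232 400×208.9/100 000
= 460.30 + 160.19 + 109.96 + 110.61 + 304.27 + 306.50 + 485.48 = 1937.30.

1937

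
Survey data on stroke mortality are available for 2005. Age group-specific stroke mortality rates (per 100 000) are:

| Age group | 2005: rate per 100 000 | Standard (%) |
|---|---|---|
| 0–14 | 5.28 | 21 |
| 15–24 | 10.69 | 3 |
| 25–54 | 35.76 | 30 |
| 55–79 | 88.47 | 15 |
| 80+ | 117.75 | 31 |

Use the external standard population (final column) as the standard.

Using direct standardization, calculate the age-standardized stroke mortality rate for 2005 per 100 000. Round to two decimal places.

Standard weights: 0.21, 0.03, 0.30, 0.15, 0.31.
Standardized rate: 0.2100×5.28 + 0.0300×10.69 + 0.3000×35.76 + 0.1500×88.47 + 0.3100×117.75 = 61.9305 per 100 000.

61.93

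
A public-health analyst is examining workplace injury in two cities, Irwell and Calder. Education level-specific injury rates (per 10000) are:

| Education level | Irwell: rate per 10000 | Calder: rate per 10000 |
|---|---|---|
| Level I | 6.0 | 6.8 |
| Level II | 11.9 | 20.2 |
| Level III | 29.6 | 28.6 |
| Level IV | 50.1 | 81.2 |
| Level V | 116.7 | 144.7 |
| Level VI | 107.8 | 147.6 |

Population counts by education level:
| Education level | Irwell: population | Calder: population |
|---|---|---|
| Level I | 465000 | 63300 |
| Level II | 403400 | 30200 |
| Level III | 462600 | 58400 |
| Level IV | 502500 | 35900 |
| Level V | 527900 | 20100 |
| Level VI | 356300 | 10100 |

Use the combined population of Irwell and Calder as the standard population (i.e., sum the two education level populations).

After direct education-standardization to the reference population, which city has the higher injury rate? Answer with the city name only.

Calder

Combined standard total = 2935700; weights = 0.1800, 0.1477, 0.1775, 0.1834, 0.1867, 0.1248.
Irwell: 0.1800×6.0 + 0.1477×11.9 + 0.1775×29.6 + 0.1834×50.1 + 0.1867×116.7 + 0.1248×107.8 = 52.5172 per 10000.
Calder: 0.1800×6.8 + 0.1477×20.2 + 0.1775×28.6 + 0.1834×81.2 + 0.1867×144.7 + 0.1248×147.6 = 69.6073 per 10000.
The crude rates (53.90 vs 45.99) would put Irwell higher, but that reflects its education composition; once standardized to a common education structure, Calder has the higher underlying rate.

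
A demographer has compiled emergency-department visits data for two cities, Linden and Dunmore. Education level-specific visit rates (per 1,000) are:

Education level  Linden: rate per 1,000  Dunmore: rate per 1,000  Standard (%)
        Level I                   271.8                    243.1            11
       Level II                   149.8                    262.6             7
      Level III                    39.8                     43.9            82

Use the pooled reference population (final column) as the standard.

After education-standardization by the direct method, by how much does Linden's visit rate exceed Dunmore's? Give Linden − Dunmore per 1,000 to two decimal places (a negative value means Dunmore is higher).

-8.10

Standard weights: 0.11, 0.07, 0.82.
Linden: 0.1100×271.8 + 0.0700×149.8 + 0.8200×39.8 = 73.0200 per 1,000.
Dunmore: 0.1100×243.1 + 0.0700×262.6 + 0.8200×43.9 = 81.1210 per 1,000.
Difference = 73.0200 − 81.1210 = -8.1010.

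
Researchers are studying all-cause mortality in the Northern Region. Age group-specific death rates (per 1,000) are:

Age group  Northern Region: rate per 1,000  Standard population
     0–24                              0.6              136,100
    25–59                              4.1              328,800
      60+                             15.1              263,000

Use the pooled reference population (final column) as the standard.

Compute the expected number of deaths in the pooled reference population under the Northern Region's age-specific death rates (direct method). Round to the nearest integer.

Expected deaths = Σ (standard pop × age-specific rate ÷ 1,000)
= 136,100×0.6/1,000 + 328,800×4.1/1,000 + 263,000×15.1/1,000
= 81.66 + 1348.08 + 3971.30 = 5401.04.

5401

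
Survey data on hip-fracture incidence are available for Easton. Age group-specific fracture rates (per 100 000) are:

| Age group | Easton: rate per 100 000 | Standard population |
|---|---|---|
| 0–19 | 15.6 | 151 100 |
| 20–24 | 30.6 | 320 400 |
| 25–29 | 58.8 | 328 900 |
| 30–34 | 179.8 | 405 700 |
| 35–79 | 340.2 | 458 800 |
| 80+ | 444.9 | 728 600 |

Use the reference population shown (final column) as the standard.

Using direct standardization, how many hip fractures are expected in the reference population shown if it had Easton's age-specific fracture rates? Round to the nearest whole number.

5847

Expected hip fractures = Σ (standard pop × age-specific rate ÷ 100 000)
= 151 100×15.6/100 000 + 320 400×30.6/100 000 + 328 900×58.8/100 000 + 405 700×179.8/100 000 + 458 800×340.2/100 000 + 728 600×444.9/100 000
= 23.57 + 98.04 + 193.39 + 729.45 + 1560.84 + 3241.54 = 5846.83.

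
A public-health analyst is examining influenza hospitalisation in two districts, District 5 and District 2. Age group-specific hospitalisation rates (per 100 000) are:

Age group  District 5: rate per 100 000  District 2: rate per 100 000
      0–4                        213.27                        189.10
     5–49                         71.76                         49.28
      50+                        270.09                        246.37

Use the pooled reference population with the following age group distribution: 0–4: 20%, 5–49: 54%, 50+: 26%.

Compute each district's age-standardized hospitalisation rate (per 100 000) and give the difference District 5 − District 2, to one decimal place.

23.1

Standard weights: 0.20, 0.54, 0.26.
District 5: 0.2000×213.27 + 0.5400×71.76 + 0.2600×270.09 = 151.6278 per 100 000.
District 2: 0.2000×189.10 + 0.5400×49.28 + 0.2600×246.37 = 128.4874 per 100 000.
Difference = 151.6278 − 128.4874 = 23.1404.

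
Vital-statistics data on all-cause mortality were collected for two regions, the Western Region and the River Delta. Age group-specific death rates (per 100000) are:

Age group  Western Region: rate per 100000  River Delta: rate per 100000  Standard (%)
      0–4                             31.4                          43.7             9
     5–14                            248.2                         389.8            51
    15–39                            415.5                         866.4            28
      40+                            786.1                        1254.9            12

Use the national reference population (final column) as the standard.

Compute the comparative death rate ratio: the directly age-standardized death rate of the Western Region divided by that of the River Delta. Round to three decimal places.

0.571

Standard weights: 0.09, 0.51, 0.28, 0.12.
The Western Region: 0.0900×31.4 + 0.5100×248.2 + 0.2800×415.5 + 0.1200×786.1 = 340.0800 per 100000.
The River Delta: 0.0900×43.7 + 0.5100×389.8 + 0.2800×866.4 + 0.1200×1254.9 = 595.9110 per 100000.
Ratio = 340.0800 ÷ 595.9110 = 0.57069.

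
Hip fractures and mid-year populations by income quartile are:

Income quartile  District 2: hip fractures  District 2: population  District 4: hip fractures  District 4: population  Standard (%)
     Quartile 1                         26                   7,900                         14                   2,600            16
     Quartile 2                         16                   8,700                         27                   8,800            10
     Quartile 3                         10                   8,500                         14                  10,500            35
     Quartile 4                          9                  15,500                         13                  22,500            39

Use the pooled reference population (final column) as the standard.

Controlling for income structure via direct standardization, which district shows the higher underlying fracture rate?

District 4

Income-specific rates per 100,000 for District 2: 329.11, 183.91, 117.65, 58.06.
For District 4: 538.46, 306.82, 133.33, 57.78.
Standard weights: 0.16, 0.10, 0.35, 0.39.
District 2: 0.1600×329.11 + 0.1000×183.91 + 0.3500×117.65 + 0.3900×58.06 = 134.8707 per 100,000.
District 4: 0.1600×538.46 + 0.1000×306.82 + 0.3500×133.33 + 0.3900×57.78 = 186.0357 per 100,000.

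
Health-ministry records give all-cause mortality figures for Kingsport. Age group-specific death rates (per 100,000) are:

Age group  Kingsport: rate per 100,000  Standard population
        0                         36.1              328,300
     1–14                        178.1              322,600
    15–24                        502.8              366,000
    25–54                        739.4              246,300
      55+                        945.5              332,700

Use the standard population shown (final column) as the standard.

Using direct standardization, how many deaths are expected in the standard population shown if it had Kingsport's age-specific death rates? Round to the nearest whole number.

7500

Expected deaths = Σ (standard pop × age-specific rate ÷ 100,000)
= 328,300×36.1/100,000 + 322,600×178.1/100,000 + 366,000×502.8/100,000 + 246,300×739.4/100,000 + 332,700×945.5/100,000
= 118.52 + 574.55 + 1840.25 + 1821.14 + 3145.68 = 7500.14.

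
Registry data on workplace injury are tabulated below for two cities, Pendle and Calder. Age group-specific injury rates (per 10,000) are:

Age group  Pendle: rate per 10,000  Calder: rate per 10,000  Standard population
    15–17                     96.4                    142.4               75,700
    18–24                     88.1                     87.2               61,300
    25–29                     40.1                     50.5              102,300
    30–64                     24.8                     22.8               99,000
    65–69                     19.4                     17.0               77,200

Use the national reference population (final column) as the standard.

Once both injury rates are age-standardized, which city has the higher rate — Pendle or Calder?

Standard total = 415,500; weights = 0.1822, 0.1475, 0.2462, 0.2383, 0.1858.
Pendle: 0.1822×96.4 + 0.1475×88.1 + 0.2462×40.1 + 0.2383×24.8 + 0.1858×19.4 = 49.9473 per 10,000.
Calder: 0.1822×142.4 + 0.1475×87.2 + 0.2462×50.5 + 0.2383×22.8 + 0.1858×17.0 = 59.8334 per 10,000.

Calder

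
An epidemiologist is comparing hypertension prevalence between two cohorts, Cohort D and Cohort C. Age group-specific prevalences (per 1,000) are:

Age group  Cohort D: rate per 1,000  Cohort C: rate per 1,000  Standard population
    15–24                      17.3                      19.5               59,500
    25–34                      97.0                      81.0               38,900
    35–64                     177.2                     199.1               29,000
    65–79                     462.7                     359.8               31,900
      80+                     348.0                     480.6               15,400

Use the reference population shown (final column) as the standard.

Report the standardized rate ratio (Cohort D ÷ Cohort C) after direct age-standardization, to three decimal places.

1.038

Standard total = 174,700; weights = 0.3406, 0.2227, 0.1660, 0.1826, 0.0882.
Cohort D: 0.3406×17.3 + 0.2227×97.0 + 0.1660×177.2 + 0.1826×462.7 + 0.0882×348.0 = 172.0709 per 1,000.
Cohort C: 0.3406×19.5 + 0.2227×81.0 + 0.1660×199.1 + 0.1826×359.8 + 0.0882×480.6 = 165.7923 per 1,000.
Ratio = 172.0709 ÷ 165.7923 = 1.03787.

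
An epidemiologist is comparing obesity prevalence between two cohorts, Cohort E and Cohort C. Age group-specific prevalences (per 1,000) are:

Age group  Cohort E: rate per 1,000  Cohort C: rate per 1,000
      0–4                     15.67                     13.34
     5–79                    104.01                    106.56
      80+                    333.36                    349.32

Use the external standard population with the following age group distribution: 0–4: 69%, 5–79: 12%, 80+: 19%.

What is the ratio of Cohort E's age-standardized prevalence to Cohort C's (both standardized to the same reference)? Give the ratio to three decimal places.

0.980

Standard weights: 0.69, 0.12, 0.19.
Cohort E: 0.6900×15.67 + 0.1200×104.01 + 0.1900×333.36 = 86.6319 per 1,000.
Cohort C: 0.6900×13.34 + 0.1200×106.56 + 0.1900×349.32 = 88.3626 per 1,000.
Ratio = 86.6319 ÷ 88.3626 = 0.98041.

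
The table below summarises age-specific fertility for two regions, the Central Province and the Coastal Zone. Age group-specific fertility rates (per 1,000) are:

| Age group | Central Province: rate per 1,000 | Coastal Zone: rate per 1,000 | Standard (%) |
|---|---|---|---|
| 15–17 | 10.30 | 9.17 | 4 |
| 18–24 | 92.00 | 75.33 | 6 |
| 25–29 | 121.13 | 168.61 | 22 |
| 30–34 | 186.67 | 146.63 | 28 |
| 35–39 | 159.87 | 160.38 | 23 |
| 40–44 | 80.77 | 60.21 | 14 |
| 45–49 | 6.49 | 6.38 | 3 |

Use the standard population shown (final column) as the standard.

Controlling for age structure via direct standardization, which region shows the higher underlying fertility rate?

Standard weights: 0.04, 0.06, 0.22, 0.28, 0.23, 0.14, 0.03.
The Central Province: 0.0400×10.30 + 0.0600×92.00 + 0.2200×121.13 + 0.2800×186.67 + 0.2300×159.87 + 0.1400×80.77 + 0.0300×6.49 = 133.1208 per 1,000.
The Coastal Zone: 0.0400×9.17 + 0.0600×75.33 + 0.2200×168.61 + 0.2800×146.63 + 0.2300×160.38 + 0.1400×60.21 + 0.0300×6.38 = 128.5454 per 1,000.

Central Province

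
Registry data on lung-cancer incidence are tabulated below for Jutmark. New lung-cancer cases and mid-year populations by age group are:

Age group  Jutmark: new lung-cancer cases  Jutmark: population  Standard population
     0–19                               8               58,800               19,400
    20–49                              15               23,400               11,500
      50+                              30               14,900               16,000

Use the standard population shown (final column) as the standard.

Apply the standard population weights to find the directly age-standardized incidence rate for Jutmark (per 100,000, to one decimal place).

Age-specific rates per 100,000 for Jutmark: 13.61, 64.10, 201.34.
Standard total = 46,900; weights = 0.4136, 0.2452, 0.3412.
Standardized rate: 0.4136×13.61 + 0.2452×64.10 + 0.3412×201.34 = 90.0341 per 100,000.

90.0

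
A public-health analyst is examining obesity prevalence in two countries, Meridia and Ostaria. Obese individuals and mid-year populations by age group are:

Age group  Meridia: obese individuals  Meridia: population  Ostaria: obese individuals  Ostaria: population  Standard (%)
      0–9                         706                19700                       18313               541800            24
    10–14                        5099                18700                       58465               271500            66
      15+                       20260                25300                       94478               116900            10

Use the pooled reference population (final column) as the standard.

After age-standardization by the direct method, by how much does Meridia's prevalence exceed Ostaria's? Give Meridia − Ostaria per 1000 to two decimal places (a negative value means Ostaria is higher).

Age-specific rates per 1000 for Meridia: 35.838, 272.674, 800.791.
For Ostaria: 33.800, 215.341, 808.195.
Standard weights: 0.24, 0.66, 0.10.
Meridia: 0.2400×35.838 + 0.6600×272.674 + 0.1000×800.791 = 268.6448 per 1000.
Ostaria: 0.2400×33.800 + 0.6600×215.341 + 0.1000×808.195 = 231.0564 per 1000.
Difference = 268.6448 − 231.0564 = 37.5883.

37.59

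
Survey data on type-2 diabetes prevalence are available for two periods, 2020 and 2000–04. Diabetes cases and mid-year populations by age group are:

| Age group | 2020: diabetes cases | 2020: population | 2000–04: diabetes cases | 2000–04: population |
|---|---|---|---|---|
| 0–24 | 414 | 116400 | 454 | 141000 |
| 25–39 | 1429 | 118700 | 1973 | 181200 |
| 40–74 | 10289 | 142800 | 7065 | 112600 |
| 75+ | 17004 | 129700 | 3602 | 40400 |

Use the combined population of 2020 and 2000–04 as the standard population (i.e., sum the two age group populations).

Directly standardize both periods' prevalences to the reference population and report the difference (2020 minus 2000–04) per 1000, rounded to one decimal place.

Age-specific rates per 1000 for 2020: 3.557, 12.039, 72.052, 131.103.
For 2000–04: 3.220, 10.889, 62.744, 89.158.
Combined standard total = 982800; weights = 0.2619, 0.3051, 0.2599, 0.1731.
2020: 0.2619×3.557 + 0.3051×12.039 + 0.2599×72.052 + 0.1731×131.103 = 46.0200 per 1000.
2000–04: 0.2619×3.220 + 0.3051×10.889 + 0.2599×62.744 + 0.1731×89.158 = 35.9025 per 1000.
Difference = 46.0200 − 35.9025 = 10.1175.

10.1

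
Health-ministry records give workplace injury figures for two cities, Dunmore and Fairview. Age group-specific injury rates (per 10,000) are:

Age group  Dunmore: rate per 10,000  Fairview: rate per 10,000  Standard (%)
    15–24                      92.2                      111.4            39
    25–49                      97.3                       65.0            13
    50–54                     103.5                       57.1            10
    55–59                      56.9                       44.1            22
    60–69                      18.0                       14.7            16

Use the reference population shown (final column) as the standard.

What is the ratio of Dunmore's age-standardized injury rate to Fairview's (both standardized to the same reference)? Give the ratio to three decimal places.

1.067

Standard weights: 0.39, 0.13, 0.10, 0.22, 0.16.
Dunmore: 0.3900×92.2 + 0.1300×97.3 + 0.1000×103.5 + 0.2200×56.9 + 0.1600×18.0 = 74.3550 per 10,000.
Fairview: 0.3900×111.4 + 0.1300×65.0 + 0.1000×57.1 + 0.2200×44.1 + 0.1600×14.7 = 69.6600 per 10,000.
Ratio = 74.3550 ÷ 69.6600 = 1.06740.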